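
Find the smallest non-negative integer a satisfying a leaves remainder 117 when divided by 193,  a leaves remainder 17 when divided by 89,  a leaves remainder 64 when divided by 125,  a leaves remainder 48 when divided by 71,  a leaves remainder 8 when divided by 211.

25345166189

From a ≡ 117 (mod 193) write a = 117 + 193t. Substituting into a ≡ 17 (mod 89) gives 193t ≡ 78 (mod 89), and since 15⁻¹ ≡ 6 (mod 89), t ≡ 23. Hence a ≡ 117 + 193·23 = 4556 (mod 17177).
From a ≡ 4556 (mod 17177) write a = 4556 + 17177t. Substituting into a ≡ 64 (mod 125) gives 17177t ≡ 8 (mod 125), and since 52⁻¹ ≡ 113 (mod 125), t ≡ 29. Hence a ≡ 4556 + 17177·29 = 502689 (mod 2147125).
From a ≡ 502689 (mod 2147125) write a = 502689 + 2147125t. Substituting into a ≡ 48 (mod 71) gives 2147125t ≡ 39 (mod 71), and since 14⁻¹ ≡ 66 (mod 71), t ≡ 18. Hence a ≡ 502689 + 2147125·18 = 39150939 (mod 152445875).
From a ≡ 39150939 (mod 152445875) write a = 39150939 + 152445875t. Substituting into a ≡ 8 (mod 211) gives 152445875t ≡ 119 (mod 211), and since 63⁻¹ ≡ 67 (mod 211), t ≡ 166. Hence a ≡ 39150939 + 152445875·166 = 25345166189 (mod 32166079625).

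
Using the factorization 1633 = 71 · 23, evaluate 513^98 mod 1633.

Mod 71: 513 ≡ 16; by Fermat, exponent reduces to 98 mod 70 = 28; 16^28 ≡ 57 (mod 71).
Mod 23: 513 ≡ 7; by Fermat, exponent reduces to 98 mod 22 = 10; 7^10 ≡ 13 (mod 23).
Combine by CRT: x ≡ 57 (mod 71), x ≡ 13 (mod 23) ⇒ x ≡ 128 (mod 1633).

128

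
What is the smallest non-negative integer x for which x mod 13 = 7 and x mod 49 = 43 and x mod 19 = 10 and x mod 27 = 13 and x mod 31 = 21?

7851019

The moduli are pairwise coprime; N = 13·49·19·27·31 = 10130211.
N/13 = 779247; 779247 ≡ 1 (mod 13), inverse 1.
N/49 = 206739; 206739 ≡ 8 (mod 49); 8·43 ≡ 1, so inverse 43.
N/19 = 533169; 533169 ≡ 10 (mod 19); 10·2 ≡ 1, so inverse 2.
N/27 = 375193; 375193 ≡ 1 (mod 27), inverse 1.
N/31 = 326781; 326781 ≡ 10 (mod 31); 10·28 ≡ 1, so inverse 28.
x ≡ 7·779247·1 + 43·206739·43 + 10·533169·2 + 13·375193·1 + 21·326781·28 = 595403257.
595403257 mod 10130211 = 7851019.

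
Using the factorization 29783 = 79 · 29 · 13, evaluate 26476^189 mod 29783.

20444

Mod 79: 26476 ≡ 11; by Fermat, exponent reduces to 189 mod 78 = 33; 11^33 ≡ 62 (mod 79).
Mod 29: 26476 ≡ 28; by Fermat, exponent reduces to 189 mod 28 = 21; 28^21 ≡ 28 (mod 29).
Mod 13: 26476 ≡ 8; by Fermat, exponent reduces to 189 mod 12 = 9; 8^9 ≡ 8 (mod 13).
Combine by CRT: x ≡ 62 (mod 79), x ≡ 28 (mod 29), x ≡ 8 (mod 13) ⇒ x ≡ 20444 (mod 29783).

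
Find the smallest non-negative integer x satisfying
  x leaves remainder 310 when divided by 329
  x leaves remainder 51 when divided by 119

Combine the congruences pairwise.
gcd(329, 119) = 7 and 7 | (51 − 310), so the pair is consistent; merging gives x ≡ 1955 (mod 5593), where 5593 = lcm(329, 119).
The solution is unique modulo lcm(329, 119) = 5593.

1955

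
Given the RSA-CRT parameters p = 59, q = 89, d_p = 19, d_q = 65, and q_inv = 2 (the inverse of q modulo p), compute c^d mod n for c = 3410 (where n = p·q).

m₁ = c^(d_p) mod p: c ≡ 47 (mod 59), and 47^19 mod 59 = 55.
m₂ = c^(d_q) mod q: c ≡ 28 (mod 89), and 28^65 mod 89 = 56.
h = q_inv·(m₁ − m₂) mod p = 2·(55 − 56) mod 59 = 57.
m = m₂ + h·q = 56 + 57·89 = 5129.

5129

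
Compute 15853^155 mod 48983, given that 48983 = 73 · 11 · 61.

Mod 73: 15853 ≡ 12; by Fermat, exponent reduces to 155 mod 72 = 11; 12^11 ≡ 54 (mod 73).
Mod 11: 15853 ≡ 2; by Fermat, exponent reduces to 155 mod 10 = 5; 2^5 ≡ 10 (mod 11).
Mod 61: 15853 ≡ 54; by Fermat, exponent reduces to 155 mod 60 = 35; 54^35 ≡ 32 (mod 61).
Combine by CRT: x ≡ 54 (mod 73), x ≡ 10 (mod 11), x ≡ 32 (mod 61) ⇒ x ≡ 8084 (mod 48983).

8084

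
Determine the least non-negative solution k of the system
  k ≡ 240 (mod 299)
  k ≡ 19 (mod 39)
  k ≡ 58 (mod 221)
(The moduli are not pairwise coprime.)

8014

Combine the congruences pairwise.
gcd(299, 39) = 13 and 13 | (19 − 240), so the pair is consistent; merging gives k ≡ 838 (mod 897), where 897 = lcm(299, 39).
gcd(897, 221) = 13 and 13 | (58 − 838), so the pair is consistent; merging gives k ≡ 8014 (mod 15249), where 15249 = lcm(897, 221).
The solution is unique modulo lcm(299, 39, 221) = 15249.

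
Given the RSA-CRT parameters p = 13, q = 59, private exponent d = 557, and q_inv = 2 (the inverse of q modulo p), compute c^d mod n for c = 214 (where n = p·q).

d_p = d mod (p−1) = 557 mod 12 = 5; d_q = d mod (q−1) = 35.
m₁ = c^(d_p) mod p: c ≡ 6 (mod 13), and 6^5 mod 13 = 2.
m₂ = c^(d_q) mod q: c ≡ 37 (mod 59), and 37^35 mod 59 = 42.
h = q_inv·(m₁ − m₂) mod p = 2·(2 − 42) mod 13 = 11.
m = m₂ + h·q = 42 + 11·59 = 691.

691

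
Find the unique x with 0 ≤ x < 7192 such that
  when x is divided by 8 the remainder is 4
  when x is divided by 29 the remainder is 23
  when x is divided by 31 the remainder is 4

Combine the congruences pairwise.
From x ≡ 4 (mod 8) write x = 4 + 8t. Substituting into x ≡ 23 (mod 29) gives 8t ≡ 19 (mod 29), and since 8⁻¹ ≡ 11 (mod 29), t ≡ 6. Hence x ≡ 4 + 8·6 = 52 (mod 232).
From x ≡ 52 (mod 232) write x = 52 + 232t. Substituting into x ≡ 4 (mod 31) gives 232t ≡ 14 (mod 31), and since 15⁻¹ ≡ 29 (mod 31), t ≡ 3. Hence x ≡ 52 + 232·3 = 748 (mod 7192).

748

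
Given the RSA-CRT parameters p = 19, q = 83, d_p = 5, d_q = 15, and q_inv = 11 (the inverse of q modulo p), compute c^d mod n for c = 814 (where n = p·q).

973

m₁ = c^(d_p) mod p: c ≡ 16 (mod 19), and 16^5 mod 19 = 4.
m₂ = c^(d_q) mod q: c ≡ 67 (mod 83), and 67^15 mod 83 = 60.
h = q_inv·(m₁ − m₂) mod p = 11·(4 − 60) mod 19 = 11.
m = m₂ + h·q = 60 + 11·83 = 973.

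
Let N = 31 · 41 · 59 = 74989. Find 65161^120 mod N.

67364

Mod 31: 65161 ≡ 30; since 30 | 120, by Fermat 30^120 ≡ 1 (mod 31).
Mod 41: 65161 ≡ 12; since 40 | 120, by Fermat 12^120 ≡ 1 (mod 41).
Mod 59: 65161 ≡ 25; by Fermat, exponent reduces to 120 mod 58 = 4; 25^4 ≡ 45 (mod 59).
Combine by CRT: x ≡ 1 (mod 31), x ≡ 1 (mod 41), x ≡ 45 (mod 59) ⇒ x ≡ 67364 (mod 74989).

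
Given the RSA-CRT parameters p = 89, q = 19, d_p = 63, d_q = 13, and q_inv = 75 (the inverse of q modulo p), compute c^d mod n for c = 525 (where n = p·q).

1000

m₁ = c^(d_p) mod p: c ≡ 80 (mod 89), and 80^63 mod 89 = 21.
m₂ = c^(d_q) mod q: c ≡ 12 (mod 19), and 12^13 mod 19 = 12.
h = q_inv·(m₁ − m₂) mod p = 75·(21 − 12) mod 89 = 52.
m = m₂ + h·q = 12 + 52·19 = 1000.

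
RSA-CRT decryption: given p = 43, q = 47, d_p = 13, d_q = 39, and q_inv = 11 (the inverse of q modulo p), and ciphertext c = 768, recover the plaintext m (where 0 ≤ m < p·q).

m₁ = c^(d_p) mod p: c ≡ 37 (mod 43), and 37^13 mod 43 = 37.
m₂ = c^(d_q) mod q: c ≡ 16 (mod 47), and 16^39 mod 47 = 25.
h = q_inv·(m₁ − m₂) mod p = 11·(37 − 25) mod 43 = 3.
m = m₂ + h·q = 25 + 3·47 = 166.

166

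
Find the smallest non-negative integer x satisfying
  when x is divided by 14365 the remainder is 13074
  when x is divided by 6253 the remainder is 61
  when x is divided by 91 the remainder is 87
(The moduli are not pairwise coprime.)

3101549

Combine the congruences pairwise.
gcd(14365, 6253) = 169 and 169 | (61 − 13074), so the pair is consistent; merging gives x ≡ 444024 (mod 531505), where 531505 = lcm(14365, 6253).
gcd(531505, 91) = 13 and 13 | (87 − 444024), so the pair is consistent; merging gives x ≡ 3101549 (mod 3720535), where 3720535 = lcm(531505, 91).
The solution is unique modulo lcm(14365, 6253, 91) = 3720535.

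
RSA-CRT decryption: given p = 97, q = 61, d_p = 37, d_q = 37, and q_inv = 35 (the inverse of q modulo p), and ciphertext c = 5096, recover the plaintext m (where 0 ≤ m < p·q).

m₁ = c^(d_p) mod p: c ≡ 52 (mod 97), and 52^37 mod 97 = 19.
m₂ = c^(d_q) mod q: c ≡ 33 (mod 61), and 33^37 mod 61 = 23.
h = q_inv·(m₁ − m₂) mod p = 35·(19 − 23) mod 97 = 54.
m = m₂ + h·q = 23 + 54·61 = 3317.

3317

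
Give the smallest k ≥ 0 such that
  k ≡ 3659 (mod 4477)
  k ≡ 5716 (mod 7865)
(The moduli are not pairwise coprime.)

gcd(4477, 7865) = 121 and 121 | (5716 − 3659), so the pair is consistent; merging gives k ≡ 52906 (mod 291005), where 291005 = lcm(4477, 7865).
The solution is unique modulo lcm(4477, 7865) = 291005.

52906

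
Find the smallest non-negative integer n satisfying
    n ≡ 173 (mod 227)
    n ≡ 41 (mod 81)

Combine the congruences pairwise.
From n ≡ 173 (mod 227) write n = 173 + 227t. Substituting into n ≡ 41 (mod 81) gives 227t ≡ 30 (mod 81), and since 65⁻¹ ≡ 5 (mod 81), t ≡ 69. Hence n ≡ 173 + 227·69 = 15836 (mod 18387).

15836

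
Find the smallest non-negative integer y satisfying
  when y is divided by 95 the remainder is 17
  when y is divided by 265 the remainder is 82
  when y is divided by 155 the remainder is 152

72692

Combine the congruences pairwise.
gcd(95, 265) = 5 and 5 | (82 − 17), so the pair is consistent; merging gives y ≡ 2202 (mod 5035), where 5035 = lcm(95, 265).
gcd(5035, 155) = 5 and 5 | (152 − 2202), so the pair is consistent; merging gives y ≡ 72692 (mod 156085), where 156085 = lcm(5035, 155).
The solution is unique modulo lcm(95, 265, 155) = 156085.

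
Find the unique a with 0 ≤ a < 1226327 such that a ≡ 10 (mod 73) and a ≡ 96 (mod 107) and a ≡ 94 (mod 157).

458377

The moduli are pairwise coprime; N = 73·107·157 = 1226327.
N/73 = 16799; 16799 ≡ 9 (mod 73); 9·65 ≡ 1, so inverse 65.
N/107 = 11461; 11461 ≡ 12 (mod 107); 12·9 ≡ 1, so inverse 9.
N/157 = 7811; 7811 ≡ 118 (mod 157); 118·4 ≡ 1, so inverse 4.
a ≡ 10·16799·65 + 96·11461·9 + 94·7811·4 = 23758590.
23758590 mod 1226327 = 458377.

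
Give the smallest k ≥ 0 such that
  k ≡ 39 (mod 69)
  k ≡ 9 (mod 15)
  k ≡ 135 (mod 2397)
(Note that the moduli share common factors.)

196689

gcd(69, 15) = 3 and 3 | (9 − 39), so the pair is consistent; merging gives k ≡ 39 (mod 345), where 345 = lcm(69, 15).
gcd(345, 2397) = 3 and 3 | (135 − 39), so the pair is consistent; merging gives k ≡ 196689 (mod 275655), where 275655 = lcm(345, 2397).
The solution is unique modulo lcm(69, 15, 2397) = 275655.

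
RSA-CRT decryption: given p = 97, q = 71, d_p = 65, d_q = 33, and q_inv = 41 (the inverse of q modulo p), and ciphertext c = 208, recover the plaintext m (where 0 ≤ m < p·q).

m₁ = c^(d_p) mod p: c ≡ 14 (mod 97), and 14^65 mod 97 = 5.
m₂ = c^(d_q) mod q: c ≡ 66 (mod 71), and 66^33 mod 71 = 17.
h = q_inv·(m₁ − m₂) mod p = 41·(5 − 17) mod 97 = 90.
m = m₂ + h·q = 17 + 90·71 = 6407.

6407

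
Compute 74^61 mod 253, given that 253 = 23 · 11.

107

Mod 23: 74 ≡ 5; by Fermat, exponent reduces to 61 mod 22 = 17; 5^17 ≡ 15 (mod 23).
Mod 11: 74 ≡ 8; by Fermat, exponent reduces to 61 mod 10 = 1; 8^1 ≡ 8 (mod 11).
Combine by CRT: x ≡ 15 (mod 23), x ≡ 8 (mod 11) ⇒ x ≡ 107 (mod 253).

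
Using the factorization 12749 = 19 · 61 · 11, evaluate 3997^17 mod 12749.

Mod 19: 3997 ≡ 7; 7^17 ≡ 11 (mod 19).
Mod 61: 3997 ≡ 32; 32^17 ≡ 40 (mod 61).
Mod 11: 3997 ≡ 4; by Fermat, exponent reduces to 17 mod 10 = 7; 4^7 ≡ 5 (mod 11).
Combine by CRT: x ≡ 11 (mod 19), x ≡ 40 (mod 61), x ≡ 5 (mod 11) ⇒ x ≡ 467 (mod 12749).

467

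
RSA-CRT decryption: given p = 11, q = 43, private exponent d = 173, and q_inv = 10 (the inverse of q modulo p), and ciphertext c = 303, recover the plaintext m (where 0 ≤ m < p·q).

d_p = d mod (p−1) = 173 mod 10 = 3; d_q = d mod (q−1) = 5.
m₁ = c^(d_p) mod p: c ≡ 6 (mod 11), and 6^3 mod 11 = 7.
m₂ = c^(d_q) mod q: c ≡ 2 (mod 43), and 2^5 mod 43 = 32.
h = q_inv·(m₁ − m₂) mod p = 10·(7 − 32) mod 11 = 3.
m = m₂ + h·q = 32 + 3·43 = 161.

161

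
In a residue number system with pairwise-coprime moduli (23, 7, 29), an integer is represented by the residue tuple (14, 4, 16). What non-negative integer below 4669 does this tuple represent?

3119

The moduli are pairwise coprime; N = 23·7·29 = 4669.
N/23 = 203; 203 ≡ 19 (mod 23); 19·17 ≡ 1, so inverse 17.
N/7 = 667; 667 ≡ 2 (mod 7); 2·4 ≡ 1, so inverse 4.
N/29 = 161; 161 ≡ 16 (mod 29); 16·20 ≡ 1, so inverse 20.
x ≡ 14·203·17 + 4·667·4 + 16·161·20 = 110506.
110506 mod 4669 = 3119.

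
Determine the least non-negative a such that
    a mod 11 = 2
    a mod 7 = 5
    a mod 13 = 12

376

From a ≡ 2 (mod 11) write a = 2 + 11t. Substituting into a ≡ 5 (mod 7) gives 11t ≡ 3 (mod 7), and since 4⁻¹ ≡ 2 (mod 7), t ≡ 6. Hence a ≡ 2 + 11·6 = 68 (mod 77).
From a ≡ 68 (mod 77) write a = 68 + 77t. Substituting into a ≡ 12 (mod 13) gives 77t ≡ 9 (mod 13), and since 12⁻¹ ≡ 12 (mod 13), t ≡ 4. Hence a ≡ 68 + 77·4 = 376 (mod 1001).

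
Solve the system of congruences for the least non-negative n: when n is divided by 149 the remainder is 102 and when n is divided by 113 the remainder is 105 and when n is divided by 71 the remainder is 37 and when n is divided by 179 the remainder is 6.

41799370

From n ≡ 102 (mod 149) write n = 102 + 149t. Substituting into n ≡ 105 (mod 113) gives 149t ≡ 3 (mod 113), and since 36⁻¹ ≡ 22 (mod 113), t ≡ 66. Hence n ≡ 102 + 149·66 = 9936 (mod 16837).
From n ≡ 9936 (mod 16837) write n = 9936 + 16837t. Substituting into n ≡ 37 (mod 71) gives 16837t ≡ 41 (mod 71), and since 10⁻¹ ≡ 64 (mod 71), t ≡ 68. Hence n ≡ 9936 + 16837·68 = 1154852 (mod 1195427).
From n ≡ 1154852 (mod 1195427) write n = 1154852 + 1195427t. Substituting into n ≡ 6 (mod 179) gives 1195427t ≡ 62 (mod 179), and since 65⁻¹ ≡ 168 (mod 179), t ≡ 34. Hence n ≡ 1154852 + 1195427·34 = 41799370 (mod 213981433).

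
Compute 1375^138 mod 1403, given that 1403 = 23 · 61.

698

Mod 23: 1375 ≡ 18; by Fermat, exponent reduces to 138 mod 22 = 6; 18^6 ≡ 8 (mod 23).
Mod 61: 1375 ≡ 33; by Fermat, exponent reduces to 138 mod 60 = 18; 33^18 ≡ 27 (mod 61).
Combine by CRT: x ≡ 8 (mod 23), x ≡ 27 (mod 61) ⇒ x ≡ 698 (mod 1403).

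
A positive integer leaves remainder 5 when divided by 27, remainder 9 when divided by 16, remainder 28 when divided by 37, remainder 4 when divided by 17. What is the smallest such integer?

The moduli are pairwise coprime; N = 27·16·37·17 = 271728.
N/27 = 10064; 10064 ≡ 20 (mod 27); 20·23 ≡ 1, so inverse 23.
N/16 = 16983; 16983 ≡ 7 (mod 16); 7·7 ≡ 1, so inverse 7.
N/37 = 7344; 7344 ≡ 18 (mod 37); 18·35 ≡ 1, so inverse 35.
N/17 = 15984; 15984 ≡ 4 (mod 17); 4·13 ≡ 1, so inverse 13.
x ≡ 5·10064·23 + 9·16983·7 + 28·7344·35 + 4·15984·13 = 10255577.
10255577 mod 271728 = 201641.

201641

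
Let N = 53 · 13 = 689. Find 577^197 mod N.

460

Mod 53: 577 ≡ 47; by Fermat, exponent reduces to 197 mod 52 = 41; 47^41 ≡ 36 (mod 53).
Mod 13: 577 ≡ 5; by Fermat, exponent reduces to 197 mod 12 = 5; 5^5 ≡ 5 (mod 13).
Combine by CRT: x ≡ 36 (mod 53), x ≡ 5 (mod 13) ⇒ x ≡ 460 (mod 689).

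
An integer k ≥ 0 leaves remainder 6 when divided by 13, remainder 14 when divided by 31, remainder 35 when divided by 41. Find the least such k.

The moduli are pairwise coprime; N = 13·31·41 = 16523.
N/13 = 1271; 1271 ≡ 10 (mod 13); 10·4 ≡ 1, so inverse 4.
N/31 = 533; 533 ≡ 6 (mod 31); 6·26 ≡ 1, so inverse 26.
N/41 = 403; 403 ≡ 34 (mod 41); 34·35 ≡ 1, so inverse 35.
k ≡ 6·1271·4 + 14·533·26 + 35·403·35 = 718191.
718191 mod 16523 = 7702.

7702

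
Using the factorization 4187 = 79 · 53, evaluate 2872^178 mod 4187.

Mod 79: 2872 ≡ 28; by Fermat, exponent reduces to 178 mod 78 = 22; 28^22 ≡ 16 (mod 79).
Mod 53: 2872 ≡ 10; by Fermat, exponent reduces to 178 mod 52 = 22; 10^22 ≡ 28 (mod 53).
Combine by CRT: x ≡ 16 (mod 79), x ≡ 28 (mod 53) ⇒ x ≡ 2307 (mod 4187).

2307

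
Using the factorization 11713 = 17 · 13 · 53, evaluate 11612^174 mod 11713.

Mod 17: 11612 ≡ 1; by Fermat, exponent reduces to 174 mod 16 = 14; 1^14 ≡ 1 (mod 17).
Mod 13: 11612 ≡ 3; by Fermat, exponent reduces to 174 mod 12 = 6; 3^6 ≡ 1 (mod 13).
Mod 53: 11612 ≡ 5; by Fermat, exponent reduces to 174 mod 52 = 18; 5^18 ≡ 7 (mod 53).
Combine by CRT: x ≡ 1 (mod 17), x ≡ 1 (mod 13), x ≡ 7 (mod 53) ⇒ x ≡ 7957 (mod 11713).

7957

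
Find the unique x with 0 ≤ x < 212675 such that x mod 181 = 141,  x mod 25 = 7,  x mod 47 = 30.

6657

The moduli are pairwise coprime; N = 181·25·47 = 212675.
N/181 = 1175; 1175 ≡ 89 (mod 181); 89·120 ≡ 1, so inverse 120.
N/25 = 8507; 8507 ≡ 7 (mod 25); 7·18 ≡ 1, so inverse 18.
N/47 = 4525; 4525 ≡ 13 (mod 47); 13·29 ≡ 1, so inverse 29.
x ≡ 141·1175·120 + 7·8507·18 + 30·4525·29 = 24889632.
24889632 mod 212675 = 6657.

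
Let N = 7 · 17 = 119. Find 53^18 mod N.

106

Mod 7: 53 ≡ 4; since 6 | 18, by Fermat 4^18 ≡ 1 (mod 7).
Mod 17: 53 ≡ 2; by Fermat, exponent reduces to 18 mod 16 = 2; 2^2 ≡ 4 (mod 17).
Combine by CRT: x ≡ 1 (mod 7), x ≡ 4 (mod 17) ⇒ x ≡ 106 (mod 119).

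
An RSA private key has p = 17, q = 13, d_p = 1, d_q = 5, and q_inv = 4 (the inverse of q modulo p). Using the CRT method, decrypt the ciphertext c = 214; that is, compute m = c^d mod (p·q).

197

m₁ = c^(d_p) mod p: c ≡ 10 (mod 17), and 10^1 mod 17 = 10.
m₂ = c^(d_q) mod q: c ≡ 6 (mod 13), and 6^5 mod 13 = 2.
h = q_inv·(m₁ − m₂) mod p = 4·(10 − 2) mod 17 = 15.
m = m₂ + h·q = 2 + 15·13 = 197.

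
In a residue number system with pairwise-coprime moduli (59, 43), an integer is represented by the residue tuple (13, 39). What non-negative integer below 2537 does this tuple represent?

426

From x ≡ 13 (mod 59) write x = 13 + 59t. Substituting into x ≡ 39 (mod 43) gives 59t ≡ 26 (mod 43), and since 16⁻¹ ≡ 35 (mod 43), t ≡ 7. Hence x ≡ 13 + 59·7 = 426 (mod 2537).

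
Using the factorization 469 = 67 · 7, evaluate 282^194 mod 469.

193

Mod 67: 282 ≡ 14; by Fermat, exponent reduces to 194 mod 66 = 62; 14^62 ≡ 59 (mod 67).
Mod 7: 282 ≡ 2; by Fermat, exponent reduces to 194 mod 6 = 2; 2^2 ≡ 4 (mod 7).
Combine by CRT: x ≡ 59 (mod 67), x ≡ 4 (mod 7) ⇒ x ≡ 193 (mod 469).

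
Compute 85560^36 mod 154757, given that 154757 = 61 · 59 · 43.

Mod 61: 85560 ≡ 38; 38^36 ≡ 9 (mod 61).
Mod 59: 85560 ≡ 10; 10^36 ≡ 28 (mod 59).
Mod 43: 85560 ≡ 33; 33^36 ≡ 16 (mod 43).
Combine by CRT: x ≡ 9 (mod 61), x ≡ 28 (mod 59), x ≡ 16 (mod 43) ⇒ x ≡ 99561 (mod 154757).

99561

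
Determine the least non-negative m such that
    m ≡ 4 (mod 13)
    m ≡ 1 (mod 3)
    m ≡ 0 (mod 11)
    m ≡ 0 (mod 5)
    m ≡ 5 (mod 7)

11275

From m ≡ 4 (mod 13) write m = 4 + 13t. Substituting into m ≡ 1 (mod 3) gives 13t ≡ 0 (mod 3), and since 1⁻¹ ≡ 1 (mod 3), t ≡ 0. Hence m ≡ 4 + 13·0 = 4 (mod 39).
From m ≡ 4 (mod 39) write m = 4 + 39t. Substituting into m ≡ 0 (mod 11) gives 39t ≡ 7 (mod 11), and since 6⁻¹ ≡ 2 (mod 11), t ≡ 3. Hence m ≡ 4 + 39·3 = 121 (mod 429).
From m ≡ 121 (mod 429) write m = 121 + 429t. Substituting into m ≡ 0 (mod 5) gives 429t ≡ 4 (mod 5), and since 4⁻¹ ≡ 4 (mod 5), t ≡ 1. Hence m ≡ 121 + 429·1 = 550 (mod 2145).
From m ≡ 550 (mod 2145) write m = 550 + 2145t. Substituting into m ≡ 5 (mod 7) gives 2145t ≡ 1 (mod 7), and since 3⁻¹ ≡ 5 (mod 7), t ≡ 5. Hence m ≡ 550 + 2145·5 = 11275 (mod 15015).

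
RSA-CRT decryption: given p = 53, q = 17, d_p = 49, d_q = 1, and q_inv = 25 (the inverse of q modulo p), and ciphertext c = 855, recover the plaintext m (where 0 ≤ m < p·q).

m₁ = c^(d_p) mod p: c ≡ 7 (mod 53), and 7^49 mod 53 = 17.
m₂ = c^(d_q) mod q: c ≡ 5 (mod 17), and 5^1 mod 17 = 5.
h = q_inv·(m₁ − m₂) mod p = 25·(17 − 5) mod 53 = 35.
m = m₂ + h·q = 5 + 35·17 = 600.

600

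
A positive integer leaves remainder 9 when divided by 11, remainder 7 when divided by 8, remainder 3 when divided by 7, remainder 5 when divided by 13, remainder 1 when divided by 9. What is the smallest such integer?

48079

From n ≡ 9 (mod 11) write n = 9 + 11t. Substituting into n ≡ 7 (mod 8) gives 11t ≡ 6 (mod 8), and since 3⁻¹ ≡ 3 (mod 8), t ≡ 2. Hence n ≡ 9 + 11·2 = 31 (mod 88).
From n ≡ 31 (mod 88) write n = 31 + 88t. Substituting into n ≡ 3 (mod 7) gives 88t ≡ 0 (mod 7), and since 4⁻¹ ≡ 2 (mod 7), t ≡ 0. Hence n ≡ 31 + 88·0 = 31 (mod 616).
From n ≡ 31 (mod 616) write n = 31 + 616t. Substituting into n ≡ 5 (mod 13) gives 616t ≡ 0 (mod 13), and since 5⁻¹ ≡ 8 (mod 13), t ≡ 0. Hence n ≡ 31 + 616·0 = 31 (mod 8008).
From n ≡ 31 (mod 8008) write n = 31 + 8008t. Substituting into n ≡ 1 (mod 9) gives 8008t ≡ 6 (mod 9), and since 7⁻¹ ≡ 4 (mod 9), t ≡ 6. Hence n ≡ 31 + 8008·6 = 48079 (mod 72072).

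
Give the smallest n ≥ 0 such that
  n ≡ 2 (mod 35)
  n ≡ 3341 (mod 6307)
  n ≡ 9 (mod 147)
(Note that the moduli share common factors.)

gcd(35, 6307) = 7 and 7 | (3341 − 2), so the pair is consistent; merging gives n ≡ 22262 (mod 31535), where 31535 = lcm(35, 6307).
gcd(31535, 147) = 7 and 7 | (9 − 22262), so the pair is consistent; merging gives n ≡ 179937 (mod 662235), where 662235 = lcm(31535, 147).
The solution is unique modulo lcm(35, 6307, 147) = 662235.

179937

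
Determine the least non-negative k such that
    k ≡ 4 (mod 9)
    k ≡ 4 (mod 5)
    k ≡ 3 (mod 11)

454

The moduli are pairwise coprime; N = 9·5·11 = 495.
N/9 = 55; 55 ≡ 1 (mod 9), inverse 1.
N/5 = 99; 99 ≡ 4 (mod 5); 4·4 ≡ 1, so inverse 4.
N/11 = 45; 45 ≡ 1 (mod 11), inverse 1.
k ≡ 4·55·1 + 4·99·4 + 3·45·1 = 1939.
1939 mod 495 = 454.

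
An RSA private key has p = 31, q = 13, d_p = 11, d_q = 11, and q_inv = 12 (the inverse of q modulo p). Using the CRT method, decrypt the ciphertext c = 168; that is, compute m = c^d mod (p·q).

220

m₁ = c^(d_p) mod p: c ≡ 13 (mod 31), and 13^11 mod 31 = 3.
m₂ = c^(d_q) mod q: c ≡ 12 (mod 13), and 12^11 mod 13 = 12.
h = q_inv·(m₁ − m₂) mod p = 12·(3 − 12) mod 31 = 16.
m = m₂ + h·q = 12 + 16·13 = 220.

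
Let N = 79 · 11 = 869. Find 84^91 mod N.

260

Mod 79: 84 ≡ 5; by Fermat, exponent reduces to 91 mod 78 = 13; 5^13 ≡ 23 (mod 79).
Mod 11: 84 ≡ 7; by Fermat, exponent reduces to 91 mod 10 = 1; 7^1 ≡ 7 (mod 11).
Combine by CRT: x ≡ 23 (mod 79), x ≡ 7 (mod 11) ⇒ x ≡ 260 (mod 869).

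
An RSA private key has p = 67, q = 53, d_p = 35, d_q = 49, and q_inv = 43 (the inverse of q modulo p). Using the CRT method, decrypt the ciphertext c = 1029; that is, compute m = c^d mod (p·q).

m₁ = c^(d_p) mod p: c ≡ 24 (mod 67), and 24^35 mod 67 = 40.
m₂ = c^(d_q) mod q: c ≡ 22 (mod 53), and 22^49 mod 53 = 21.
h = q_inv·(m₁ − m₂) mod p = 43·(40 − 21) mod 67 = 13.
m = m₂ + h·q = 21 + 13·53 = 710.

710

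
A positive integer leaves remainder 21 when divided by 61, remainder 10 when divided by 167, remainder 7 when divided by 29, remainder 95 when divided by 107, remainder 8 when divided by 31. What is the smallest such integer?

The moduli are pairwise coprime; N = 61·167·29·107·31 = 979918091.
N/61 = 16064231; 16064231 ≡ 3 (mod 61); 3·41 ≡ 1, so inverse 41.
N/167 = 5867773; 5867773 ≡ 61 (mod 167); 61·115 ≡ 1, so inverse 115.
N/29 = 33790279; 33790279 ≡ 1 (mod 29), inverse 1.
N/107 = 9158113; 9158113 ≡ 90 (mod 107); 90·44 ≡ 1, so inverse 44.
N/31 = 31610261; 31610261 ≡ 26 (mod 31); 26·6 ≡ 1, so inverse 6.
x ≡ 21·16064231·41 + 10·5867773·115 + 7·33790279·1 + 95·9158113·44 + 8·31610261·6 = 60613978662.
60613978662 mod 979918091 = 838975111.

838975111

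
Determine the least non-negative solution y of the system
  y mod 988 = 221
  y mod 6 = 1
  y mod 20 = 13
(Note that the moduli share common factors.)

14053

gcd(988, 6) = 2 and 2 | (1 − 221), so the pair is consistent; merging gives y ≡ 2197 (mod 2964), where 2964 = lcm(988, 6).
gcd(2964, 20) = 4 and 4 | (13 − 2197), so the pair is consistent; merging gives y ≡ 14053 (mod 14820), where 14820 = lcm(2964, 20).
The solution is unique modulo lcm(988, 6, 20) = 14820.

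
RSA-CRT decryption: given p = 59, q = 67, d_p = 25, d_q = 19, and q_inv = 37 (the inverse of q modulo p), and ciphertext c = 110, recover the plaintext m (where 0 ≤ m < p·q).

m₁ = c^(d_p) mod p: c ≡ 51 (mod 59), and 51^25 mod 59 = 26.
m₂ = c^(d_q) mod q: c ≡ 43 (mod 67), and 43^19 mod 67 = 3.
h = q_inv·(m₁ − m₂) mod p = 37·(26 − 3) mod 59 = 25.
m = m₂ + h·q = 3 + 25·67 = 1678.

1678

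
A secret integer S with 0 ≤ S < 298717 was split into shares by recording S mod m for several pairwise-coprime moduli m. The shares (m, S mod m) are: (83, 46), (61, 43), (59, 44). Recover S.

171026

From S ≡ 46 (mod 83) write S = 46 + 83t. Substituting into S ≡ 43 (mod 61) gives 83t ≡ 58 (mod 61), and since 22⁻¹ ≡ 25 (mod 61), t ≡ 47. Hence S ≡ 46 + 83·47 = 3947 (mod 5063).
From S ≡ 3947 (mod 5063) write S = 3947 + 5063t. Substituting into S ≡ 44 (mod 59) gives 5063t ≡ 50 (mod 59), and since 48⁻¹ ≡ 16 (mod 59), t ≡ 33. Hence S ≡ 3947 + 5063·33 = 171026 (mod 298717).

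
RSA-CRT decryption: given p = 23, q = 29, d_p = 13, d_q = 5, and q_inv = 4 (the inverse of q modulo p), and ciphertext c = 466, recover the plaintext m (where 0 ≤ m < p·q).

496

m₁ = c^(d_p) mod p: c ≡ 6 (mod 23), and 6^13 mod 23 = 13.
m₂ = c^(d_q) mod q: c ≡ 2 (mod 29), and 2^5 mod 29 = 3.
h = q_inv·(m₁ − m₂) mod p = 4·(13 − 3) mod 23 = 17.
m = m₂ + h·q = 3 + 17·29 = 496.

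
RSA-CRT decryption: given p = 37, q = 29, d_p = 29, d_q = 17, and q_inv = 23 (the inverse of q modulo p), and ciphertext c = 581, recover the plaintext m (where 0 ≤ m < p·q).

639

m₁ = c^(d_p) mod p: c ≡ 26 (mod 37), and 26^29 mod 37 = 10.
m₂ = c^(d_q) mod q: c ≡ 1 (mod 29), and 1^17 mod 29 = 1.
h = q_inv·(m₁ − m₂) mod p = 23·(10 − 1) mod 37 = 22.
m = m₂ + h·q = 1 + 22·29 = 639.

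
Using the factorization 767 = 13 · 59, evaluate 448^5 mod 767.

665

Mod 13: 448 ≡ 6; 6^5 ≡ 2 (mod 13).
Mod 59: 448 ≡ 35; 35^5 ≡ 16 (mod 59).
Combine by CRT: x ≡ 2 (mod 13), x ≡ 16 (mod 59) ⇒ x ≡ 665 (mod 767).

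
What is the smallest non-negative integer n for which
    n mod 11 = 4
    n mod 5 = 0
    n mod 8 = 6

70

The moduli are pairwise coprime; M = 11·5·8 = 440.
M/11 = 40; 40 ≡ 7 (mod 11); 7·8 ≡ 1, so inverse 8.
M/5 = 88; 88 ≡ 3 (mod 5); 3·2 ≡ 1, so inverse 2.
M/8 = 55; 55 ≡ 7 (mod 8); 7·7 ≡ 1, so inverse 7.
n ≡ 4·40·8 + 0·88·2 + 6·55·7 = 3590.
3590 mod 440 = 70.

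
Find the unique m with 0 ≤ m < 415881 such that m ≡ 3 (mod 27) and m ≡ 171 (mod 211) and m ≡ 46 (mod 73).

224886

From m ≡ 3 (mod 27) write m = 3 + 27t. Substituting into m ≡ 171 (mod 211) gives 27t ≡ 168 (mod 211), and since 27⁻¹ ≡ 86 (mod 211), t ≡ 100. Hence m ≡ 3 + 27·100 = 2703 (mod 5697).
From m ≡ 2703 (mod 5697) write m = 2703 + 5697t. Substituting into m ≡ 46 (mod 73) gives 5697t ≡ 44 (mod 73), and since 3⁻¹ ≡ 49 (mod 73), t ≡ 39. Hence m ≡ 2703 + 5697·39 = 224886 (mod 415881).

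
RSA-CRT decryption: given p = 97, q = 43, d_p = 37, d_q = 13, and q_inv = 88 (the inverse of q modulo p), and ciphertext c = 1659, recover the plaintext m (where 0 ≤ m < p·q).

3841

m₁ = c^(d_p) mod p: c ≡ 10 (mod 97), and 10^37 mod 97 = 58.
m₂ = c^(d_q) mod q: c ≡ 25 (mod 43), and 25^13 mod 43 = 14.
h = q_inv·(m₁ − m₂) mod p = 88·(58 − 14) mod 97 = 89.
m = m₂ + h·q = 14 + 89·43 = 3841.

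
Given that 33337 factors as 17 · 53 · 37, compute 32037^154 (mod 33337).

Mod 17: 32037 ≡ 9; by Fermat, exponent reduces to 154 mod 16 = 10; 9^10 ≡ 13 (mod 17).
Mod 53: 32037 ≡ 25; by Fermat, exponent reduces to 154 mod 52 = 50; 25^50 ≡ 24 (mod 53).
Mod 37: 32037 ≡ 32; by Fermat, exponent reduces to 154 mod 36 = 10; 32^10 ≡ 30 (mod 37).
Combine by CRT: x ≡ 13 (mod 17), x ≡ 24 (mod 53), x ≡ 30 (mod 37) ⇒ x ≡ 10094 (mod 33337).

10094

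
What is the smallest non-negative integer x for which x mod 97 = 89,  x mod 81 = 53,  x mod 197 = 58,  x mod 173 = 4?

198461798

From x ≡ 89 (mod 97) write x = 89 + 97t. Substituting into x ≡ 53 (mod 81) gives 97t ≡ 45 (mod 81), and since 16⁻¹ ≡ 76 (mod 81), t ≡ 18. Hence x ≡ 89 + 97·18 = 1835 (mod 7857).
From x ≡ 1835 (mod 7857) write x = 1835 + 7857t. Substituting into x ≡ 58 (mod 197) gives 7857t ≡ 193 (mod 197), and since 174⁻¹ ≡ 137 (mod 197), t ≡ 43. Hence x ≡ 1835 + 7857·43 = 339686 (mod 1547829).
From x ≡ 339686 (mod 1547829) write x = 339686 + 1547829t. Substituting into x ≡ 4 (mod 173) gives 1547829t ≡ 90 (mod 173), and since 171⁻¹ ≡ 86 (mod 173), t ≡ 128. Hence x ≡ 339686 + 1547829·128 = 198461798 (mod 267774417).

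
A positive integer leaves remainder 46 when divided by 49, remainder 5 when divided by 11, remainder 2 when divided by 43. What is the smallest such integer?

From m ≡ 46 (mod 49) write m = 46 + 49t. Substituting into m ≡ 5 (mod 11) gives 49t ≡ 3 (mod 11), and since 5⁻¹ ≡ 9 (mod 11), t ≡ 5. Hence m ≡ 46 + 49·5 = 291 (mod 539).
From m ≡ 291 (mod 539) write m = 291 + 539t. Substituting into m ≡ 2 (mod 43) gives 539t ≡ 12 (mod 43), and since 23⁻¹ ≡ 15 (mod 43), t ≡ 8. Hence m ≡ 291 + 539·8 = 4603 (mod 23177).

4603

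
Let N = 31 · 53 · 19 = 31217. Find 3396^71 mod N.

Mod 31: 3396 ≡ 17; by Fermat, exponent reduces to 71 mod 30 = 11; 17^11 ≡ 22 (mod 31).
Mod 53: 3396 ≡ 4; by Fermat, exponent reduces to 71 mod 52 = 19; 4^19 ≡ 38 (mod 53).
Mod 19: 3396 ≡ 14; by Fermat, exponent reduces to 71 mod 18 = 17; 14^17 ≡ 15 (mod 19).
Combine by CRT: x ≡ 22 (mod 31), x ≡ 38 (mod 53), x ≡ 15 (mod 19) ⇒ x ≡ 14189 (mod 31217).

14189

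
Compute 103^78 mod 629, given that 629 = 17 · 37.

Mod 17: 103 ≡ 1; by Fermat, exponent reduces to 78 mod 16 = 14; 1^14 ≡ 1 (mod 17).
Mod 37: 103 ≡ 29; by Fermat, exponent reduces to 78 mod 36 = 6; 29^6 ≡ 36 (mod 37).
Combine by CRT: x ≡ 1 (mod 17), x ≡ 36 (mod 37) ⇒ x ≡ 443 (mod 629).

443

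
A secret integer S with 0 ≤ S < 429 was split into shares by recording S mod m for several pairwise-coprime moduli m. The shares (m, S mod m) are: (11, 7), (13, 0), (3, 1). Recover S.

The moduli are pairwise coprime; N = 11·13·3 = 429.
N/11 = 39; 39 ≡ 6 (mod 11); 6·2 ≡ 1, so inverse 2.
N/13 = 33; 33 ≡ 7 (mod 13); 7·2 ≡ 1, so inverse 2.
N/3 = 143; 143 ≡ 2 (mod 3); 2·2 ≡ 1, so inverse 2.
S ≡ 7·39·2 + 0·33·2 + 1·143·2 = 832.
832 mod 429 = 403.

403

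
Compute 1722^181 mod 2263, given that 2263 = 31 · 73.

2001

Mod 31: 1722 ≡ 17; by Fermat, exponent reduces to 181 mod 30 = 1; 17^1 ≡ 17 (mod 31).
Mod 73: 1722 ≡ 43; by Fermat, exponent reduces to 181 mod 72 = 37; 43^37 ≡ 30 (mod 73).
Combine by CRT: x ≡ 17 (mod 31), x ≡ 30 (mod 73) ⇒ x ≡ 2001 (mod 2263).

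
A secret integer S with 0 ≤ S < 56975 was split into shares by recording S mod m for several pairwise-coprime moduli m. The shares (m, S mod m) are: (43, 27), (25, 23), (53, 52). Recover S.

37523

The moduli are pairwise coprime; N = 43·25·53 = 56975.
N/43 = 1325; 1325 ≡ 35 (mod 43); 35·16 ≡ 1, so inverse 16.
N/25 = 2279; 2279 ≡ 4 (mod 25); 4·19 ≡ 1, so inverse 19.
N/53 = 1075; 1075 ≡ 15 (mod 53); 15·46 ≡ 1, so inverse 46.
S ≡ 27·1325·16 + 23·2279·19 + 52·1075·46 = 4139723.
4139723 mod 56975 = 37523.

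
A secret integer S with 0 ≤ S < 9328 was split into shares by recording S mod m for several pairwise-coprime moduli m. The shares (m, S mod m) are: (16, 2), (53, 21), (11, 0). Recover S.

7282

The moduli are pairwise coprime; N = 16·53·11 = 9328.
N/16 = 583; 583 ≡ 7 (mod 16); 7·7 ≡ 1, so inverse 7.
N/53 = 176; 176 ≡ 17 (mod 53); 17·25 ≡ 1, so inverse 25.
N/11 = 848; 848 ≡ 1 (mod 11), inverse 1.
S ≡ 2·583·7 + 21·176·25 + 0·848·1 = 100562.
100562 mod 9328 = 7282.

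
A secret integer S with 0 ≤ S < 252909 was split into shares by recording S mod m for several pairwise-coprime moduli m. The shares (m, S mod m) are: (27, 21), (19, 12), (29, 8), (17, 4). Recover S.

The moduli are pairwise coprime; N = 27·19·29·17 = 252909.
N/27 = 9367; 9367 ≡ 25 (mod 27); 25·13 ≡ 1, so inverse 13.
N/19 = 13311; 13311 ≡ 11 (mod 19); 11·7 ≡ 1, so inverse 7.
N/29 = 8721; 8721 ≡ 21 (mod 29); 21·18 ≡ 1, so inverse 18.
N/17 = 14877; 14877 ≡ 2 (mod 17); 2·9 ≡ 1, so inverse 9.
S ≡ 21·9367·13 + 12·13311·7 + 8·8721·18 + 4·14877·9 = 5466711.
5466711 mod 252909 = 155622.

155622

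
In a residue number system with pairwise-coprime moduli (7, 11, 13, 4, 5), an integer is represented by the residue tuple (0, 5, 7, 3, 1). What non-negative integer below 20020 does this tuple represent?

11291

The moduli are pairwise coprime; N = 7·11·13·4·5 = 20020.
N/7 = 2860; 2860 ≡ 4 (mod 7); 4·2 ≡ 1, so inverse 2.
N/11 = 1820; 1820 ≡ 5 (mod 11); 5·9 ≡ 1, so inverse 9.
N/13 = 1540; 1540 ≡ 6 (mod 13); 6·11 ≡ 1, so inverse 11.
N/4 = 5005; 5005 ≡ 1 (mod 4), inverse 1.
N/5 = 4004; 4004 ≡ 4 (mod 5); 4·4 ≡ 1, so inverse 4.
x ≡ 0·2860·2 + 5·1820·9 + 7·1540·11 + 3·5005·1 + 1·4004·4 = 231511.
231511 mod 20020 = 11291.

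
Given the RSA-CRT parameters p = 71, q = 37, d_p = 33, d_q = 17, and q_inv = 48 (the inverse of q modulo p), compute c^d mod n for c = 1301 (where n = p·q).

m₁ = c^(d_p) mod p: c ≡ 23 (mod 71), and 23^33 mod 71 = 51.
m₂ = c^(d_q) mod q: c ≡ 6 (mod 37), and 6^17 mod 37 = 6.
h = q_inv·(m₁ − m₂) mod p = 48·(51 − 6) mod 71 = 30.
m = m₂ + h·q = 6 + 30·37 = 1116.

1116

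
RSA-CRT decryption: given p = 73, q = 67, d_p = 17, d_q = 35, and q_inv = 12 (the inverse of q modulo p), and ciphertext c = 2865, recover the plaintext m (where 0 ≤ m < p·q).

1821

m₁ = c^(d_p) mod p: c ≡ 18 (mod 73), and 18^17 mod 73 = 69.
m₂ = c^(d_q) mod q: c ≡ 51 (mod 67), and 51^35 mod 67 = 12.
h = q_inv·(m₁ − m₂) mod p = 12·(69 − 12) mod 73 = 27.
m = m₂ + h·q = 12 + 27·67 = 1821.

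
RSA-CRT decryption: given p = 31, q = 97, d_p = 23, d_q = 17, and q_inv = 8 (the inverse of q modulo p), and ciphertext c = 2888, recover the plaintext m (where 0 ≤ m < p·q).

366

m₁ = c^(d_p) mod p: c ≡ 5 (mod 31), and 5^23 mod 31 = 25.
m₂ = c^(d_q) mod q: c ≡ 75 (mod 97), and 75^17 mod 97 = 75.
h = q_inv·(m₁ − m₂) mod p = 8·(25 − 75) mod 31 = 3.
m = m₂ + h·q = 75 + 3·97 = 366.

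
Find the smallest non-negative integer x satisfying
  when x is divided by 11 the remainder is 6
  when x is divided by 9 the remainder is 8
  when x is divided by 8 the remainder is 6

710

The moduli are pairwise coprime; N = 11·9·8 = 792.
N/11 = 72; 72 ≡ 6 (mod 11); 6·2 ≡ 1, so inverse 2.
N/9 = 88; 88 ≡ 7 (mod 9); 7·4 ≡ 1, so inverse 4.
N/8 = 99; 99 ≡ 3 (mod 8); 3·3 ≡ 1, so inverse 3.
x ≡ 6·72·2 + 8·88·4 + 6·99·3 = 5462.
5462 mod 792 = 710.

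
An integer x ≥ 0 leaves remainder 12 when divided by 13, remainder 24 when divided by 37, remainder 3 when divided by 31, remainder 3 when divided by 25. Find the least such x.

34878

From x ≡ 12 (mod 13) write x = 12 + 13t. Substituting into x ≡ 24 (mod 37) gives 13t ≡ 12 (mod 37), and since 13⁻¹ ≡ 20 (mod 37), t ≡ 18. Hence x ≡ 12 + 13·18 = 246 (mod 481).
From x ≡ 246 (mod 481) write x = 246 + 481t. Substituting into x ≡ 3 (mod 31) gives 481t ≡ 5 (mod 31), and since 16⁻¹ ≡ 2 (mod 31), t ≡ 10. Hence x ≡ 246 + 481·10 = 5056 (mod 14911).
From x ≡ 5056 (mod 14911) write x = 5056 + 14911t. Substituting into x ≡ 3 (mod 25) gives 14911t ≡ 22 (mod 25), and since 11⁻¹ ≡ 16 (mod 25), t ≡ 2. Hence x ≡ 5056 + 14911·2 = 34878 (mod 372775).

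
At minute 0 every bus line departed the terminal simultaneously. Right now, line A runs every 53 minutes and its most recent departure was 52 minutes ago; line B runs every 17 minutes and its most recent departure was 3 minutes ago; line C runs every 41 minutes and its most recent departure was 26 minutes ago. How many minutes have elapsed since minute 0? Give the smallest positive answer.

The moduli are pairwise coprime; N = 53·17·41 = 36941.
N/53 = 697; 697 ≡ 8 (mod 53); 8·20 ≡ 1, so inverse 20.
N/17 = 2173; 2173 ≡ 14 (mod 17); 14·11 ≡ 1, so inverse 11.
N/41 = 901; 901 ≡ 40 (mod 41); 40·40 ≡ 1, so inverse 40.
t ≡ 52·697·20 + 3·2173·11 + 26·901·40 = 1733629.
1733629 mod 36941 = 34343.

34343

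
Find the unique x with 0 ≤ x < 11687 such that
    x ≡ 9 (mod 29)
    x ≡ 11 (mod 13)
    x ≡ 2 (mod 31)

5055

The moduli are pairwise coprime; N = 29·13·31 = 11687.
N/29 = 403; 403 ≡ 26 (mod 29); 26·19 ≡ 1, so inverse 19.
N/13 = 899; 899 ≡ 2 (mod 13); 2·7 ≡ 1, so inverse 7.
N/31 = 377; 377 ≡ 5 (mod 31); 5·25 ≡ 1, so inverse 25.
x ≡ 9·403·19 + 11·899·7 + 2·377·25 = 156986.
156986 mod 11687 = 5055.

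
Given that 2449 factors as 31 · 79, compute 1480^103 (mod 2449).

15

Mod 31: 1480 ≡ 23; by Fermat, exponent reduces to 103 mod 30 = 13; 23^13 ≡ 15 (mod 31).
Mod 79: 1480 ≡ 58; by Fermat, exponent reduces to 103 mod 78 = 25; 58^25 ≡ 15 (mod 79).
Combine by CRT: x ≡ 15 (mod 31), x ≡ 15 (mod 79) ⇒ x ≡ 15 (mod 2449).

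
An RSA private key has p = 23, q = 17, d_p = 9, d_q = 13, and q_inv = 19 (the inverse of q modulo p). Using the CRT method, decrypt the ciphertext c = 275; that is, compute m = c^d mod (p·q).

m₁ = c^(d_p) mod p: c ≡ 22 (mod 23), and 22^9 mod 23 = 22.
m₂ = c^(d_q) mod q: c ≡ 3 (mod 17), and 3^13 mod 17 = 12.
h = q_inv·(m₁ − m₂) mod p = 19·(22 − 12) mod 23 = 6.
m = m₂ + h·q = 12 + 6·17 = 114.

114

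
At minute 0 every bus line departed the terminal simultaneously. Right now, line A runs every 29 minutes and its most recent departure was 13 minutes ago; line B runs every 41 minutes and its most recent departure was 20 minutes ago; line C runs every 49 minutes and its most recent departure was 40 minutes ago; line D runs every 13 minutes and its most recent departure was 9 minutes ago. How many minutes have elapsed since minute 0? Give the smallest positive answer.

537325

From t ≡ 13 (mod 29) write t = 13 + 29s. Substituting into t ≡ 20 (mod 41) gives 29s ≡ 7 (mod 41), and since 29⁻¹ ≡ 17 (mod 41), s ≡ 37. Hence t ≡ 13 + 29·37 = 1086 (mod 1189).
From t ≡ 1086 (mod 1189) write t = 1086 + 1189s. Substituting into t ≡ 40 (mod 49) gives 1189s ≡ 32 (mod 49), and since 13⁻¹ ≡ 34 (mod 49), s ≡ 10. Hence t ≡ 1086 + 1189·10 = 12976 (mod 58261).
From t ≡ 12976 (mod 58261) write t = 12976 + 58261s. Substituting into t ≡ 9 (mod 13) gives 58261s ≡ 7 (mod 13), and since 8⁻¹ ≡ 5 (mod 13), s ≡ 9. Hence t ≡ 12976 + 58261·9 = 537325 (mod 757393).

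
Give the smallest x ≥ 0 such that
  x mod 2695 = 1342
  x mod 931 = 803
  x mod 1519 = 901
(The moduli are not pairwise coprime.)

553817

Combine the congruences pairwise.
gcd(2695, 931) = 49 and 49 | (803 − 1342), so the pair is consistent; merging gives x ≡ 41767 (mod 51205), where 51205 = lcm(2695, 931).
gcd(51205, 1519) = 49 and 49 | (901 − 41767), so the pair is consistent; merging gives x ≡ 553817 (mod 1587355), where 1587355 = lcm(51205, 1519).
The solution is unique modulo lcm(2695, 931, 1519) = 1587355.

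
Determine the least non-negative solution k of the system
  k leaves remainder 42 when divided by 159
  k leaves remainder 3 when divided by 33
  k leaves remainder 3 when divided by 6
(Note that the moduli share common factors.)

201

gcd(159, 33) = 3 and 3 | (3 − 42), so the pair is consistent; merging gives k ≡ 201 (mod 1749), where 1749 = lcm(159, 33).
gcd(1749, 6) = 3 and 3 | (3 − 201), so the pair is consistent; merging gives k ≡ 201 (mod 3498), where 3498 = lcm(1749, 6).
The solution is unique modulo lcm(159, 33, 6) = 3498.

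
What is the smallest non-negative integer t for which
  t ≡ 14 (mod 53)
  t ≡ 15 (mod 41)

From t ≡ 14 (mod 53) write t = 14 + 53s. Substituting into t ≡ 15 (mod 41) gives 53s ≡ 1 (mod 41), and since 12⁻¹ ≡ 24 (mod 41), s ≡ 24. Hence t ≡ 14 + 53·24 = 1286 (mod 2173).

1286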